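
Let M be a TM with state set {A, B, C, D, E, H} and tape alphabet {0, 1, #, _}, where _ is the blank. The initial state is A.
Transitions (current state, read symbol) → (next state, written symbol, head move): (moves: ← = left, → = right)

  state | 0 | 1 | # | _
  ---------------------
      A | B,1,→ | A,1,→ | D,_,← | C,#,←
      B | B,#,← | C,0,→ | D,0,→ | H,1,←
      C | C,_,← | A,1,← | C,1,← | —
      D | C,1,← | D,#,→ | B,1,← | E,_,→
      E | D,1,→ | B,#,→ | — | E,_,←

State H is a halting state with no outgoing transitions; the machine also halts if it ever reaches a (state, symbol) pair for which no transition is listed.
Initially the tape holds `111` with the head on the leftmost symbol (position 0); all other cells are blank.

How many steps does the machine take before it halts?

12

state=A head=0 tape=[1]11__   (A,1)→(A,1,→)
state=A head=1 tape=1[1]1__   (A,1)→(A,1,→)
state=A head=2 tape=11[1]__   (A,1)→(A,1,→)
state=A head=3 tape=111[_]_   (A,_)→(C,#,←)
state=C head=2 tape=11[1]#_   (C,1)→(A,1,←)
state=A head=1 tape=1[1]1#_   (A,1)→(A,1,→)
state=A head=2 tape=11[1]#_   (A,1)→(A,1,→)
state=A head=3 tape=111[#]_   (A,#)→(D,_,←)
state=D head=2 tape=11[1]__   (D,1)→(D,#,→)
state=D head=3 tape=11#[_]_   (D,_)→(E,_,→)
state=E head=4 tape=11#_[_]   (E,_)→(E,_,←)
state=E head=3 tape=11#[_]_   (E,_)→(E,_,←)
state=E head=2 tape=11[#]__
M halts after 12 transitions.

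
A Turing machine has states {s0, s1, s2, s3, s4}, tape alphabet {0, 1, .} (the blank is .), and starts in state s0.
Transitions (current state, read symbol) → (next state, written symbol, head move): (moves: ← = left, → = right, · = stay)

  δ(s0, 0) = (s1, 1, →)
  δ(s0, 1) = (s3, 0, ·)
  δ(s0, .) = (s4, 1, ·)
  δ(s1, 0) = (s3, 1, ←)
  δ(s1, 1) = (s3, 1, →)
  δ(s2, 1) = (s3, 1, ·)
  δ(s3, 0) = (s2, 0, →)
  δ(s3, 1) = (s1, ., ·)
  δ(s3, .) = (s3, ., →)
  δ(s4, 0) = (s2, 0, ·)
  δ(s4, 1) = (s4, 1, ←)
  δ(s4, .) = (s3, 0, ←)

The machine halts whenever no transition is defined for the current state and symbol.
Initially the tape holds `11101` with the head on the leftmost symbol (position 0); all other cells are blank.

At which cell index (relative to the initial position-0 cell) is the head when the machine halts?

1

s0 | [1]1101   read 1 → write 0, move ·, go to s3
s3 | [0]1101   read 0 → write 0, move →, go to s2
s2 | 0[1]101   read 1 → write 1, move ·, go to s3
s3 | 0[1]101   read 1 → write ., move ·, go to s1
s1 | 0[.]101
At halt the head is at cell 1.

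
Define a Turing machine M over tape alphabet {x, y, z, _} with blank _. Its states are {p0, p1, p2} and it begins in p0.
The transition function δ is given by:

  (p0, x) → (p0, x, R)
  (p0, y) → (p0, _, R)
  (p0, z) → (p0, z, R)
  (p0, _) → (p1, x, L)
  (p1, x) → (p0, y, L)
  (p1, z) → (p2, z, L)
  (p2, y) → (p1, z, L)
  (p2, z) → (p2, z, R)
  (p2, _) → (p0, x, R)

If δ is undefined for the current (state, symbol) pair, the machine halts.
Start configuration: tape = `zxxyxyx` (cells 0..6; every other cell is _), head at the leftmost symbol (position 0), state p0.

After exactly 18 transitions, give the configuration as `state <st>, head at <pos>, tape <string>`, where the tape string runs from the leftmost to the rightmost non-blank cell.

p0 | [z]xxyxyx_   read z → write z, move R, go to p0
p0 | z[x]xyxyx_   read x → write x, move R, go to p0
p0 | zx[x]yxyx_   read x → write x, move R, go to p0
p0 | zxx[y]xyx_   read y → write _, move R, go to p0
p0 | zxx_[x]yx_   read x → write x, move R, go to p0
p0 | zxx_x[y]x_   read y → write _, move R, go to p0
p0 | zxx_x_[x]_   read x → write x, move R, go to p0
p0 | zxx_x_x[_]   read _ → write x, move L, go to p1
p1 | zxx_x_[x]x   read x → write y, move L, go to p0
p0 | zxx_x[_]yx   read _ → write x, move L, go to p1
p1 | zxx_[x]xyx   read x → write y, move L, go to p0
p0 | zxx[_]yxyx   read _ → write x, move L, go to p1
p1 | zx[x]xyxyx   read x → write y, move L, go to p0
p0 | z[x]yxyxyx   read x → write x, move R, go to p0
p0 | zx[y]xyxyx   read y → write _, move R, go to p0
p0 | zx_[x]yxyx   read x → write x, move R, go to p0
p0 | zx_x[y]xyx   read y → write _, move R, go to p0
p0 | zx_x_[x]yx   read x → write x, move R, go to p0
p0 | zx_x_x[y]x
After 18 steps: state p0, head at 6, tape zx_x_xyx.

state p0, head at 6, tape zx_x_xyx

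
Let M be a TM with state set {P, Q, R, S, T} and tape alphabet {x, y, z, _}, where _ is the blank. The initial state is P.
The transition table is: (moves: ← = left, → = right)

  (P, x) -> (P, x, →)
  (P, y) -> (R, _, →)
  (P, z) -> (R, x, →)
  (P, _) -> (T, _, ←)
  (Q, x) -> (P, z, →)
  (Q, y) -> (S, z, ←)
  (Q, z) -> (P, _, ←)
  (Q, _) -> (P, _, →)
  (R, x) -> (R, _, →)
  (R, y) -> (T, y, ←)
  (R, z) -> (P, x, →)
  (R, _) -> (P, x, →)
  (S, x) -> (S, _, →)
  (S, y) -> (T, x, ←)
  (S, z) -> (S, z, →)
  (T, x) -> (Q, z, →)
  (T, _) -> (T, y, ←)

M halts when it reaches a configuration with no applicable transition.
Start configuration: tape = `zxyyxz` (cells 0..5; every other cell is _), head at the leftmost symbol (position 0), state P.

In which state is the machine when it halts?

T

P | [z]xyyxz   read z → write x, move →, go to R
R | x[x]yyxz   read x → write _, move →, go to R
R | x_[y]yxz   read y → write y, move ←, go to T
T | x[_]yyxz   read _ → write y, move ←, go to T
T | [x]yyyxz   read x → write z, move →, go to Q
Q | z[y]yyxz   read y → write z, move ←, go to S
S | [z]zyyxz   read z → write z, move →, go to S
S | z[z]yyxz   read z → write z, move →, go to S
S | zz[y]yxz   read y → write x, move ←, go to T
T | z[z]xyxz
No transition is defined for (T, z); M halts in state T.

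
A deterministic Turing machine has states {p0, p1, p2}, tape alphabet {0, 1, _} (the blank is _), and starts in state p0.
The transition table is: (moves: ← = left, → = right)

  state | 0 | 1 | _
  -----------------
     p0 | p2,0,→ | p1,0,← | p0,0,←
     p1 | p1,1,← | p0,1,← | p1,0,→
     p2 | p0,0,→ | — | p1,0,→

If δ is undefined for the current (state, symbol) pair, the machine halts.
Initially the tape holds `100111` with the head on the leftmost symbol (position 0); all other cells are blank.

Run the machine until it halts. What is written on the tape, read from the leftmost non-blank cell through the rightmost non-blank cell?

p0 | __[1]00111   read 1 → write 0, move ←, go to p1
p1 | _[_]000111   read _ → write 0, move →, go to p1
p1 | _0[0]00111   read 0 → write 1, move ←, go to p1
p1 | _[0]100111   read 0 → write 1, move ←, go to p1
p1 | [_]1100111   read _ → write 0, move →, go to p1
p1 | 0[1]100111   read 1 → write 1, move ←, go to p0
p0 | [0]1100111   read 0 → write 0, move →, go to p2
p2 | 0[1]100111
The non-blank tape span at halt is 01100111.

01100111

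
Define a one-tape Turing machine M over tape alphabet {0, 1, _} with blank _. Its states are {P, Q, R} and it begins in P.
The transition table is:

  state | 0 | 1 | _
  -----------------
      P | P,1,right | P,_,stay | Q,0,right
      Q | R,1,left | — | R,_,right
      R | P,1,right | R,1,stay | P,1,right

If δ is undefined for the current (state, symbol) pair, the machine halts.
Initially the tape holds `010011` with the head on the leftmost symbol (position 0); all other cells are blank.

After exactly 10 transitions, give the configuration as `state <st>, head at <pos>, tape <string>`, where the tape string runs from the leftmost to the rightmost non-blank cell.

state=P head=0 tape=[0]10011   (P,0)→(P,1,right)
state=P head=1 tape=1[1]0011   (P,1)→(P,_,stay)
state=P head=1 tape=1[_]0011   (P,_)→(Q,0,right)
state=Q head=2 tape=10[0]011   (Q,0)→(R,1,left)
state=R head=1 tape=1[0]1011   (R,0)→(P,1,right)
state=P head=2 tape=11[1]011   (P,1)→(P,_,stay)
state=P head=2 tape=11[_]011   (P,_)→(Q,0,right)
state=Q head=3 tape=110[0]11   (Q,0)→(R,1,left)
state=R head=2 tape=11[0]111   (R,0)→(P,1,right)
state=P head=3 tape=111[1]11   (P,1)→(P,_,stay)
state=P head=3 tape=111[_]11
After 10 steps: state P, head at 3, tape 111_11.

state P, head at 3, tape 111_11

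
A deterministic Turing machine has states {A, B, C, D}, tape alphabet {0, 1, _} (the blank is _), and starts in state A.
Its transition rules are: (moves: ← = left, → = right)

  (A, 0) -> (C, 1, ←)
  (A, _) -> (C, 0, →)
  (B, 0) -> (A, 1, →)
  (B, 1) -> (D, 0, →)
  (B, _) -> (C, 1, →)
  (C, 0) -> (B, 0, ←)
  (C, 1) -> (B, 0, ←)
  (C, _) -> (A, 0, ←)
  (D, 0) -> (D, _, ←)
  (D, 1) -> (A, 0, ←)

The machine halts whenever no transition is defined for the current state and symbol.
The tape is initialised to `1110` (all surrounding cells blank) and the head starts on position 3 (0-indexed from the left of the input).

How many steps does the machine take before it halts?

A | ___111[0]   read 0 → write 1, move ←, go to C
C | ___11[1]1   read 1 → write 0, move ←, go to B
B | ___1[1]01   read 1 → write 0, move →, go to D
D | ___10[0]1   read 0 → write _, move ←, go to D
D | ___1[0]_1   read 0 → write _, move ←, go to D
D | ___[1]__1   read 1 → write 0, move ←, go to A
A | __[_]0__1   read _ → write 0, move →, go to C
C | __0[0]__1   read 0 → write 0, move ←, go to B
B | __[0]0__1   read 0 → write 1, move →, go to A
A | __1[0]__1   read 0 → write 1, move ←, go to C
C | __[1]1__1   read 1 → write 0, move ←, go to B
B | _[_]01__1   read _ → write 1, move →, go to C
C | _1[0]1__1   read 0 → write 0, move ←, go to B
B | _[1]01__1   read 1 → write 0, move →, go to D
D | _0[0]1__1   read 0 → write _, move ←, go to D
D | _[0]_1__1   read 0 → write _, move ←, go to D
D | [_]__1__1
M halts after 16 transitions.

16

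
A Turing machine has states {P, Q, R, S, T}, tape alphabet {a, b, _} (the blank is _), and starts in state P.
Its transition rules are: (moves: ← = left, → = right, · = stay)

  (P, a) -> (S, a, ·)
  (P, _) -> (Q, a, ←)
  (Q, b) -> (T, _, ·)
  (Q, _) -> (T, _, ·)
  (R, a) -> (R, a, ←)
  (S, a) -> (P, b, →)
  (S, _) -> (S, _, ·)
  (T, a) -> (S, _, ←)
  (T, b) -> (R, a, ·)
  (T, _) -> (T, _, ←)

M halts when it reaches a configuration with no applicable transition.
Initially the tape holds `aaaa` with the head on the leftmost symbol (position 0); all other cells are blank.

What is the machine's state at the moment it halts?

P | [a]aaa_   read a → write a, move ·, go to S
S | [a]aaa_   read a → write b, move →, go to P
P | b[a]aa_   read a → write a, move ·, go to S
S | b[a]aa_   read a → write b, move →, go to P
P | bb[a]a_   read a → write a, move ·, go to S
S | bb[a]a_   read a → write b, move →, go to P
P | bbb[a]_   read a → write a, move ·, go to S
S | bbb[a]_   read a → write b, move →, go to P
P | bbbb[_]   read _ → write a, move ←, go to Q
Q | bbb[b]a   read b → write _, move ·, go to T
T | bbb[_]a   read _ → write _, move ←, go to T
T | bb[b]_a   read b → write a, move ·, go to R
R | bb[a]_a   read a → write a, move ←, go to R
R | b[b]a_a
No transition is defined for (R, b); M halts in state R.

R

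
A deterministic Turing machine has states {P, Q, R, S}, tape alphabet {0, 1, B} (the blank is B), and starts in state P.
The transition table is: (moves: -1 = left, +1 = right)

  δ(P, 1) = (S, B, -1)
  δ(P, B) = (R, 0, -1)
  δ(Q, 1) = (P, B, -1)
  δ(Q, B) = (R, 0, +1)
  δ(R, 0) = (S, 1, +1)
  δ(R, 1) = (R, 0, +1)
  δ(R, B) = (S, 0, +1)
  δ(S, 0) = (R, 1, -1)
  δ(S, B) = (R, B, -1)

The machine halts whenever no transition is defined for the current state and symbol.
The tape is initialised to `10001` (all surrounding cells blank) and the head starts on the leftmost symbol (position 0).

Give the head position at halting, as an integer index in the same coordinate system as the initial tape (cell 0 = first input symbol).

1

P | BB[1]0001   read 1 → write B, move -1, go to S
S | B[B]B0001   read B → write B, move -1, go to R
R | [B]BB0001   read B → write 0, move +1, go to S
S | 0[B]B0001   read B → write B, move -1, go to R
R | [0]BB0001   read 0 → write 1, move +1, go to S
S | 1[B]B0001   read B → write B, move -1, go to R
R | [1]BB0001   read 1 → write 0, move +1, go to R
R | 0[B]B0001   read B → write 0, move +1, go to S
S | 00[B]0001   read B → write B, move -1, go to R
R | 0[0]B0001   read 0 → write 1, move +1, go to S
S | 01[B]0001   read B → write B, move -1, go to R
R | 0[1]B0001   read 1 → write 0, move +1, go to R
R | 00[B]0001   read B → write 0, move +1, go to S
S | 000[0]001   read 0 → write 1, move -1, go to R
R | 00[0]1001   read 0 → write 1, move +1, go to S
S | 001[1]001
At halt the head is at cell 1.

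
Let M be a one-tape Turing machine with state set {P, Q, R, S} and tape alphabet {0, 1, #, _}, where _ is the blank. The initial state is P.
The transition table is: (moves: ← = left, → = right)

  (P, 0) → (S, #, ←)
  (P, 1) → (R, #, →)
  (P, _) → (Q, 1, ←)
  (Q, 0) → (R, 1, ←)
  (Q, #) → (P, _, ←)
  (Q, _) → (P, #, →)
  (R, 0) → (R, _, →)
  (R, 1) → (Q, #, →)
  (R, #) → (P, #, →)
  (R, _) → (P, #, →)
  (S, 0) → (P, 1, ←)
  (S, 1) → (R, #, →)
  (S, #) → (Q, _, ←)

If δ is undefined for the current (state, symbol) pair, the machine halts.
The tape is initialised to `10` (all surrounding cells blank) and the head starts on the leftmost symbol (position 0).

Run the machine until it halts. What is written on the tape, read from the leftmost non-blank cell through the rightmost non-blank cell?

######_1

P | __[1]0____   read 1 → write #, move →, go to R
R | __#[0]____   read 0 → write _, move →, go to R
R | __#_[_]___   read _ → write #, move →, go to P
P | __#_#[_]__   read _ → write 1, move ←, go to Q
Q | __#_[#]1__   read # → write _, move ←, go to P
P | __#[_]_1__   read _ → write 1, move ←, go to Q
Q | __[#]1_1__   read # → write _, move ←, go to P
P | _[_]_1_1__   read _ → write 1, move ←, go to Q
Q | [_]1_1_1__   read _ → write #, move →, go to P
P | #[1]_1_1__   read 1 → write #, move →, go to R
R | ##[_]1_1__   read _ → write #, move →, go to P
P | ###[1]_1__   read 1 → write #, move →, go to R
R | ####[_]1__   read _ → write #, move →, go to P
P | #####[1]__   read 1 → write #, move →, go to R
R | ######[_]_   read _ → write #, move →, go to P
P | #######[_]   read _ → write 1, move ←, go to Q
Q | ######[#]1   read # → write _, move ←, go to P
P | #####[#]_1
The non-blank tape span at halt is ######_1.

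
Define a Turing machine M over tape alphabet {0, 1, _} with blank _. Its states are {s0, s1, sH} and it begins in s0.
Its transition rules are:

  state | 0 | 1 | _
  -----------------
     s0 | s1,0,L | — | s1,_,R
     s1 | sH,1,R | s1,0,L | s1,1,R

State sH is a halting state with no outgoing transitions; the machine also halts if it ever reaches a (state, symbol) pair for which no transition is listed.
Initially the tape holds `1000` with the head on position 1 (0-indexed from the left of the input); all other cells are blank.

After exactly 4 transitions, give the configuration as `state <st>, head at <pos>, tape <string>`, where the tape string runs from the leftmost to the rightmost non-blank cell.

s0 | _1[0]00   read 0 → write 0, move L, go to s1
s1 | _[1]000   read 1 → write 0, move L, go to s1
s1 | [_]0000   read _ → write 1, move R, go to s1
s1 | 1[0]000   read 0 → write 1, move R, go to sH
sH | 11[0]00
After 4 steps: state sH, head at 1, tape 11000.

state sH, head at 1, tape 11000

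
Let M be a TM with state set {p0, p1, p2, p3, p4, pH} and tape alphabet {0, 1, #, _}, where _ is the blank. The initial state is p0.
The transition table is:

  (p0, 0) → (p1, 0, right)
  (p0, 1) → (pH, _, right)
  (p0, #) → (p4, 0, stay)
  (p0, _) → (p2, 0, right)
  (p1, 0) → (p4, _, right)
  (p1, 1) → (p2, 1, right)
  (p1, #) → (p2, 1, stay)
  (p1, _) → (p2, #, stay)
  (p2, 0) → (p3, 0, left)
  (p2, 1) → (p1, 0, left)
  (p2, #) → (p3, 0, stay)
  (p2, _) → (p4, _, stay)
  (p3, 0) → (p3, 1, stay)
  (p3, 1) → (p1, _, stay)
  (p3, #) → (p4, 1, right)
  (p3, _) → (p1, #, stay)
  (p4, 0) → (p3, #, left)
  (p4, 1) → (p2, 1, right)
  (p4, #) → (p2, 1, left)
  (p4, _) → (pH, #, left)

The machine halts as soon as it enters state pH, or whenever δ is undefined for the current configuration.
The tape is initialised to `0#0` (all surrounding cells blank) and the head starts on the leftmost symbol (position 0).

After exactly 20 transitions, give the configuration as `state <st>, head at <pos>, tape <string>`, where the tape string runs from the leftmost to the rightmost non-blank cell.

p0 | _[0]#0   read 0 → write 0, move right, go to p1
p1 | _0[#]0   read # → write 1, move stay, go to p2
p2 | _0[1]0   read 1 → write 0, move left, go to p1
p1 | _[0]00   read 0 → write _, move right, go to p4
p4 | __[0]0   read 0 → write #, move left, go to p3
p3 | _[_]#0   read _ → write #, move stay, go to p1
p1 | _[#]#0   read # → write 1, move stay, go to p2
p2 | _[1]#0   read 1 → write 0, move left, go to p1
p1 | [_]0#0   read _ → write #, move stay, go to p2
p2 | [#]0#0   read # → write 0, move stay, go to p3
p3 | [0]0#0   read 0 → write 1, move stay, go to p3
p3 | [1]0#0   read 1 → write _, move stay, go to p1
p1 | [_]0#0   read _ → write #, move stay, go to p2
p2 | [#]0#0   read # → write 0, move stay, go to p3
p3 | [0]0#0   read 0 → write 1, move stay, go to p3
p3 | [1]0#0   read 1 → write _, move stay, go to p1
p1 | [_]0#0   read _ → write #, move stay, go to p2
p2 | [#]0#0   read # → write 0, move stay, go to p3
p3 | [0]0#0   read 0 → write 1, move stay, go to p3
p3 | [1]0#0   read 1 → write _, move stay, go to p1
p1 | [_]0#0
After 20 steps: state p1, head at -1, tape 0#0.

state p1, head at -1, tape 0#0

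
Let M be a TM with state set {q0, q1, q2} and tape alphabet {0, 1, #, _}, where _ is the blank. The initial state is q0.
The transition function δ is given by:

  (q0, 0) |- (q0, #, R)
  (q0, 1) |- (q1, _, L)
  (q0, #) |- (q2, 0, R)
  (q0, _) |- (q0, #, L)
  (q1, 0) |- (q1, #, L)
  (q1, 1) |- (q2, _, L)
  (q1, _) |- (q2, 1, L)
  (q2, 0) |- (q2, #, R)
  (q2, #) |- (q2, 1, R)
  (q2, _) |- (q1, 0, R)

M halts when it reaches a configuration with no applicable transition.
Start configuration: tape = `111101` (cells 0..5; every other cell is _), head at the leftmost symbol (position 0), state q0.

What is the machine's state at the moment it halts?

state=q0 head=0 tape=__[1]11101   (q0,1)→(q1,_,L)
state=q1 head=-1 tape=_[_]_11101   (q1,_)→(q2,1,L)
state=q2 head=-2 tape=[_]1_11101   (q2,_)→(q1,0,R)
state=q1 head=-1 tape=0[1]_11101   (q1,1)→(q2,_,L)
state=q2 head=-2 tape=[0]__11101   (q2,0)→(q2,#,R)
state=q2 head=-1 tape=#[_]_11101   (q2,_)→(q1,0,R)
state=q1 head=0 tape=#0[_]11101   (q1,_)→(q2,1,L)
state=q2 head=-1 tape=#[0]111101   (q2,0)→(q2,#,R)
state=q2 head=0 tape=##[1]11101
No transition is defined for (q2, 1); M halts in state q2.

q2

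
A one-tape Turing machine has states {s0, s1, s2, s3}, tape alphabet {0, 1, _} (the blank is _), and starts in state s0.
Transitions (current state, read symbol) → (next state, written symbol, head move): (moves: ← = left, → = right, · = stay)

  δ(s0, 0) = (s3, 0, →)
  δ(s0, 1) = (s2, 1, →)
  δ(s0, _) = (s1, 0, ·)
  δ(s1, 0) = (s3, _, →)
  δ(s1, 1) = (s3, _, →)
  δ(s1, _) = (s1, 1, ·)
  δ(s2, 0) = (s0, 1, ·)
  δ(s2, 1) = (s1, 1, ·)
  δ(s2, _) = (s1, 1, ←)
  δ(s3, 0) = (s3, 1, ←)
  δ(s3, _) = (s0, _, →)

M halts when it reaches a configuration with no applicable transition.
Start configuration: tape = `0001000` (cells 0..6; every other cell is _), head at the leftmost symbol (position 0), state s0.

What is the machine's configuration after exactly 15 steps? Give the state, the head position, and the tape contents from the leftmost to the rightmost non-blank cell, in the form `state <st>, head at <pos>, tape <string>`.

state=s0 head=0 tape=_[0]001000   (s0,0)→(s3,0,→)
state=s3 head=1 tape=_0[0]01000   (s3,0)→(s3,1,←)
state=s3 head=0 tape=_[0]101000   (s3,0)→(s3,1,←)
state=s3 head=-1 tape=[_]1101000   (s3,_)→(s0,_,→)
state=s0 head=0 tape=_[1]101000   (s0,1)→(s2,1,→)
state=s2 head=1 tape=_1[1]01000   (s2,1)→(s1,1,·)
state=s1 head=1 tape=_1[1]01000   (s1,1)→(s3,_,→)
state=s3 head=2 tape=_1_[0]1000   (s3,0)→(s3,1,←)
state=s3 head=1 tape=_1[_]11000   (s3,_)→(s0,_,→)
state=s0 head=2 tape=_1_[1]1000   (s0,1)→(s2,1,→)
state=s2 head=3 tape=_1_1[1]000   (s2,1)→(s1,1,·)
state=s1 head=3 tape=_1_1[1]000   (s1,1)→(s3,_,→)
state=s3 head=4 tape=_1_1_[0]00   (s3,0)→(s3,1,←)
state=s3 head=3 tape=_1_1[_]100   (s3,_)→(s0,_,→)
state=s0 head=4 tape=_1_1_[1]00   (s0,1)→(s2,1,→)
state=s2 head=5 tape=_1_1_1[0]0
After 15 steps: state s2, head at 5, tape 1_1_100.

state s2, head at 5, tape 1_1_100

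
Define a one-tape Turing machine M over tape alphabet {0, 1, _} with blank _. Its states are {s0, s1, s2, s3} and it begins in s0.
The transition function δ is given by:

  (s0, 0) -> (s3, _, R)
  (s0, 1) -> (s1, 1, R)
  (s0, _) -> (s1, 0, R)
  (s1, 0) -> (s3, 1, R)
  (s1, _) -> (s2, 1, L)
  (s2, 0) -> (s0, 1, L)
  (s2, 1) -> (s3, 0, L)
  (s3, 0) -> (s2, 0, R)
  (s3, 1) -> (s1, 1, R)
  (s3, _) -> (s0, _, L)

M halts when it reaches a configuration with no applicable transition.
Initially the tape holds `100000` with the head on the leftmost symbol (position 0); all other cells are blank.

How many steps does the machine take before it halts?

s0 | [1]00000_   read 1 → write 1, move R, go to s1
s1 | 1[0]0000_   read 0 → write 1, move R, go to s3
s3 | 11[0]000_   read 0 → write 0, move R, go to s2
s2 | 110[0]00_   read 0 → write 1, move L, go to s0
s0 | 11[0]100_   read 0 → write _, move R, go to s3
s3 | 11_[1]00_   read 1 → write 1, move R, go to s1
s1 | 11_1[0]0_   read 0 → write 1, move R, go to s3
s3 | 11_11[0]_   read 0 → write 0, move R, go to s2
s2 | 11_110[_]
M halts after 8 transitions.

8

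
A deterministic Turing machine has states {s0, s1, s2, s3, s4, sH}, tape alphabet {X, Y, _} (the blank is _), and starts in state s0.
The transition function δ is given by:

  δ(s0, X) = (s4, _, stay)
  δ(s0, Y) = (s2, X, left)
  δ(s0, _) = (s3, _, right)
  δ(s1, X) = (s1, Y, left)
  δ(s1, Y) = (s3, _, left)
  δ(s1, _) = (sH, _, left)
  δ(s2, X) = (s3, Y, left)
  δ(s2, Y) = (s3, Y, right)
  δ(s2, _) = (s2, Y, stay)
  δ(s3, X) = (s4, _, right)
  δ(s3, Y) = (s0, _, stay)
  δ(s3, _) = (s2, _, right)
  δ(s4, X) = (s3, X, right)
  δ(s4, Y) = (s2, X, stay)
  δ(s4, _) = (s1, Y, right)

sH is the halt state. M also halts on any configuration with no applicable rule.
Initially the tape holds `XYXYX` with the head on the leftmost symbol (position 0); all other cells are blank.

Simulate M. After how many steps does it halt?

state=s0 head=0 tape=[X]YXYX__   (s0,X)→(s4,_,stay)
state=s4 head=0 tape=[_]YXYX__   (s4,_)→(s1,Y,right)
state=s1 head=1 tape=Y[Y]XYX__   (s1,Y)→(s3,_,left)
state=s3 head=0 tape=[Y]_XYX__   (s3,Y)→(s0,_,stay)
state=s0 head=0 tape=[_]_XYX__   (s0,_)→(s3,_,right)
state=s3 head=1 tape=_[_]XYX__   (s3,_)→(s2,_,right)
state=s2 head=2 tape=__[X]YX__   (s2,X)→(s3,Y,left)
state=s3 head=1 tape=_[_]YYX__   (s3,_)→(s2,_,right)
state=s2 head=2 tape=__[Y]YX__   (s2,Y)→(s3,Y,right)
state=s3 head=3 tape=__Y[Y]X__   (s3,Y)→(s0,_,stay)
state=s0 head=3 tape=__Y[_]X__   (s0,_)→(s3,_,right)
state=s3 head=4 tape=__Y_[X]__   (s3,X)→(s4,_,right)
state=s4 head=5 tape=__Y__[_]_   (s4,_)→(s1,Y,right)
state=s1 head=6 tape=__Y__Y[_]   (s1,_)→(sH,_,left)
state=sH head=5 tape=__Y__[Y]_
M halts after 14 transitions.

14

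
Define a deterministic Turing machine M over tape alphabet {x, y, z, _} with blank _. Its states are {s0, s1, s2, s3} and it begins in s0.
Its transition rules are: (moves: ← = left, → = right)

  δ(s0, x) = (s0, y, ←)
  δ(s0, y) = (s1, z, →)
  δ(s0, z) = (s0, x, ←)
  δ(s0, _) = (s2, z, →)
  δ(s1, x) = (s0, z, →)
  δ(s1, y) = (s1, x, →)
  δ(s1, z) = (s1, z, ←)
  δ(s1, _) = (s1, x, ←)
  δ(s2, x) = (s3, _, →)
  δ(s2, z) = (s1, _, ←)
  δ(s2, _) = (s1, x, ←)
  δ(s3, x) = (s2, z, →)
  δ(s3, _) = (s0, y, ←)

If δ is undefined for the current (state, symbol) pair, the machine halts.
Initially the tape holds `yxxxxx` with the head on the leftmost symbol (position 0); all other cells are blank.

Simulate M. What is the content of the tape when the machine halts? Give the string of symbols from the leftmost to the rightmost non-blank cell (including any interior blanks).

s0 | _[y]xxxxx   read y → write z, move →, go to s1
s1 | _z[x]xxxx   read x → write z, move →, go to s0
s0 | _zz[x]xxx   read x → write y, move ←, go to s0
s0 | _z[z]yxxx   read z → write x, move ←, go to s0
s0 | _[z]xyxxx   read z → write x, move ←, go to s0
s0 | [_]xxyxxx   read _ → write z, move →, go to s2
s2 | z[x]xyxxx   read x → write _, move →, go to s3
s3 | z_[x]yxxx   read x → write z, move →, go to s2
s2 | z_z[y]xxx
The non-blank tape span at halt is z_zyxxx.

z_zyxxx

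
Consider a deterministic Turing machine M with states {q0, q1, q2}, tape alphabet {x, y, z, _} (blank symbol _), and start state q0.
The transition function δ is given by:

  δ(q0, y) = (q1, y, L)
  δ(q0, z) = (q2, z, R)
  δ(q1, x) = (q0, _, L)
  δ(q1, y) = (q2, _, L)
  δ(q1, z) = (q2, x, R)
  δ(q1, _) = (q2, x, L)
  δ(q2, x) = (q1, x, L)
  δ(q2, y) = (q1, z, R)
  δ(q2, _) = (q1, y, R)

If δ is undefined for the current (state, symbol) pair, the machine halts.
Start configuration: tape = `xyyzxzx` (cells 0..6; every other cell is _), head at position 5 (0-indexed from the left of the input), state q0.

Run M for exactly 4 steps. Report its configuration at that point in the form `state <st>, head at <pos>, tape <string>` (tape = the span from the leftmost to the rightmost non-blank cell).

state q1, head at 5, tape xyyzxxx

state=q0 head=5 tape=xyyzx[z]x   (q0,z)→(q2,z,R)
state=q2 head=6 tape=xyyzxz[x]   (q2,x)→(q1,x,L)
state=q1 head=5 tape=xyyzx[z]x   (q1,z)→(q2,x,R)
state=q2 head=6 tape=xyyzxx[x]   (q2,x)→(q1,x,L)
state=q1 head=5 tape=xyyzx[x]x
After 4 steps: state q1, head at 5, tape xyyzxxx.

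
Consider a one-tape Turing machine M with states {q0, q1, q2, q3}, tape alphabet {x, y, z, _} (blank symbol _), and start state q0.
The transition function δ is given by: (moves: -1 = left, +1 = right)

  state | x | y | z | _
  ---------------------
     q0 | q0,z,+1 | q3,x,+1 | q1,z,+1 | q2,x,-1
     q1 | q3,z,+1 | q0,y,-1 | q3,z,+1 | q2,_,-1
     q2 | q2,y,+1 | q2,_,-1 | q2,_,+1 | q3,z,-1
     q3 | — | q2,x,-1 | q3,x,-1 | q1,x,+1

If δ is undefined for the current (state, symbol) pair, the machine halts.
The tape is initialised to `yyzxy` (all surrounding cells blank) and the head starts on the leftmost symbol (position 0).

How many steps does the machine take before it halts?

18

state=q0 head=0 tape=__[y]yzxy   (q0,y)→(q3,x,+1)
state=q3 head=1 tape=__x[y]zxy   (q3,y)→(q2,x,-1)
state=q2 head=0 tape=__[x]xzxy   (q2,x)→(q2,y,+1)
state=q2 head=1 tape=__y[x]zxy   (q2,x)→(q2,y,+1)
state=q2 head=2 tape=__yy[z]xy   (q2,z)→(q2,_,+1)
state=q2 head=3 tape=__yy_[x]y   (q2,x)→(q2,y,+1)
state=q2 head=4 tape=__yy_y[y]   (q2,y)→(q2,_,-1)
state=q2 head=3 tape=__yy_[y]_   (q2,y)→(q2,_,-1)
state=q2 head=2 tape=__yy[_]__   (q2,_)→(q3,z,-1)
state=q3 head=1 tape=__y[y]z__   (q3,y)→(q2,x,-1)
state=q2 head=0 tape=__[y]xz__   (q2,y)→(q2,_,-1)
state=q2 head=-1 tape=_[_]_xz__   (q2,_)→(q3,z,-1)
state=q3 head=-2 tape=[_]z_xz__   (q3,_)→(q1,x,+1)
state=q1 head=-1 tape=x[z]_xz__   (q1,z)→(q3,z,+1)
state=q3 head=0 tape=xz[_]xz__   (q3,_)→(q1,x,+1)
state=q1 head=1 tape=xzx[x]z__   (q1,x)→(q3,z,+1)
state=q3 head=2 tape=xzxz[z]__   (q3,z)→(q3,x,-1)
state=q3 head=1 tape=xzx[z]x__   (q3,z)→(q3,x,-1)
state=q3 head=0 tape=xz[x]xx__
M halts after 18 transitions.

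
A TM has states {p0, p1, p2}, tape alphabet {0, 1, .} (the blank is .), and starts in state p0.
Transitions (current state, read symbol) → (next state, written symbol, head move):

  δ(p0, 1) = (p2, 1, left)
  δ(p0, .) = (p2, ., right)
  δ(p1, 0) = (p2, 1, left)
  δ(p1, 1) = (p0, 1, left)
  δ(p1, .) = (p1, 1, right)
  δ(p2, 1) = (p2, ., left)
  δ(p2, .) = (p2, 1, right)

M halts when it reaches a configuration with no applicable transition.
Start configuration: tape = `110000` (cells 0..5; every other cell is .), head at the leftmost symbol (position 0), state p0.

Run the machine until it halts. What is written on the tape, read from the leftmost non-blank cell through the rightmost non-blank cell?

111110000

state=p0 head=0 tape=...[1]10000   (p0,1)→(p2,1,left)
state=p2 head=-1 tape=..[.]110000   (p2,.)→(p2,1,right)
state=p2 head=0 tape=..1[1]10000   (p2,1)→(p2,.,left)
state=p2 head=-1 tape=..[1].10000   (p2,1)→(p2,.,left)
state=p2 head=-2 tape=.[.]..10000   (p2,.)→(p2,1,right)
state=p2 head=-1 tape=.1[.].10000   (p2,.)→(p2,1,right)
state=p2 head=0 tape=.11[.]10000   (p2,.)→(p2,1,right)
state=p2 head=1 tape=.111[1]0000   (p2,1)→(p2,.,left)
state=p2 head=0 tape=.11[1].0000   (p2,1)→(p2,.,left)
state=p2 head=-1 tape=.1[1]..0000   (p2,1)→(p2,.,left)
state=p2 head=-2 tape=.[1]...0000   (p2,1)→(p2,.,left)
state=p2 head=-3 tape=[.]....0000   (p2,.)→(p2,1,right)
state=p2 head=-2 tape=1[.]...0000   (p2,.)→(p2,1,right)
state=p2 head=-1 tape=11[.]..0000   (p2,.)→(p2,1,right)
state=p2 head=0 tape=111[.].0000   (p2,.)→(p2,1,right)
state=p2 head=1 tape=1111[.]0000   (p2,.)→(p2,1,right)
state=p2 head=2 tape=11111[0]000
The non-blank tape span at halt is 111110000.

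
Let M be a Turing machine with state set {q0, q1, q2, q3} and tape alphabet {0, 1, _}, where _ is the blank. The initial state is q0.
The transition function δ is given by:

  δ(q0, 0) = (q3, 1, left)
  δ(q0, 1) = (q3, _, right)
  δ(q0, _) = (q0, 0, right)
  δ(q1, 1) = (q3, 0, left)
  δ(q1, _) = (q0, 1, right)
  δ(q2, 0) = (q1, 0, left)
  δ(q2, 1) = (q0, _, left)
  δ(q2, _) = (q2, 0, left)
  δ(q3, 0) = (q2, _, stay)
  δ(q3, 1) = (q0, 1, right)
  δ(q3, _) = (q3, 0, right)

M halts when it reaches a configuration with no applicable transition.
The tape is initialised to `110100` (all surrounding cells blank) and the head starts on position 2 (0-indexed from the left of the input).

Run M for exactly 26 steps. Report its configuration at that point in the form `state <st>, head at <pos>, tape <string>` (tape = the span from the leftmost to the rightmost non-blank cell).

state=q0 head=2 tape=_11[0]100   (q0,0)→(q3,1,left)
state=q3 head=1 tape=_1[1]1100   (q3,1)→(q0,1,right)
state=q0 head=2 tape=_11[1]100   (q0,1)→(q3,_,right)
state=q3 head=3 tape=_11_[1]00   (q3,1)→(q0,1,right)
state=q0 head=4 tape=_11_1[0]0   (q0,0)→(q3,1,left)
state=q3 head=3 tape=_11_[1]10   (q3,1)→(q0,1,right)
state=q0 head=4 tape=_11_1[1]0   (q0,1)→(q3,_,right)
state=q3 head=5 tape=_11_1_[0]   (q3,0)→(q2,_,stay)
state=q2 head=5 tape=_11_1_[_]   (q2,_)→(q2,0,left)
state=q2 head=4 tape=_11_1[_]0   (q2,_)→(q2,0,left)
state=q2 head=3 tape=_11_[1]00   (q2,1)→(q0,_,left)
state=q0 head=2 tape=_11[_]_00   (q0,_)→(q0,0,right)
state=q0 head=3 tape=_110[_]00   (q0,_)→(q0,0,right)
state=q0 head=4 tape=_1100[0]0   (q0,0)→(q3,1,left)
state=q3 head=3 tape=_110[0]10   (q3,0)→(q2,_,stay)
state=q2 head=3 tape=_110[_]10   (q2,_)→(q2,0,left)
state=q2 head=2 tape=_11[0]010   (q2,0)→(q1,0,left)
state=q1 head=1 tape=_1[1]0010   (q1,1)→(q3,0,left)
state=q3 head=0 tape=_[1]00010   (q3,1)→(q0,1,right)
state=q0 head=1 tape=_1[0]0010   (q0,0)→(q3,1,left)
state=q3 head=0 tape=_[1]10010   (q3,1)→(q0,1,right)
state=q0 head=1 tape=_1[1]0010   (q0,1)→(q3,_,right)
state=q3 head=2 tape=_1_[0]010   (q3,0)→(q2,_,stay)
state=q2 head=2 tape=_1_[_]010   (q2,_)→(q2,0,left)
state=q2 head=1 tape=_1[_]0010   (q2,_)→(q2,0,left)
state=q2 head=0 tape=_[1]00010   (q2,1)→(q0,_,left)
state=q0 head=-1 tape=[_]_00010
After 26 steps: state q0, head at -1, tape 00010.

state q0, head at -1, tape 00010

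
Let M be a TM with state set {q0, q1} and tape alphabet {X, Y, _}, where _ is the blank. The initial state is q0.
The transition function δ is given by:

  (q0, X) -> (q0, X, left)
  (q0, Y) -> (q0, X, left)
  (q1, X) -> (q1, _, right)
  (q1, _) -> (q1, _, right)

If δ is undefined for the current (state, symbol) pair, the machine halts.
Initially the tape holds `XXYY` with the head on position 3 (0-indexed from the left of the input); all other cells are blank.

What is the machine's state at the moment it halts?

q0

state=q0 head=3 tape=_XXY[Y]   (q0,Y)→(q0,X,left)
state=q0 head=2 tape=_XX[Y]X   (q0,Y)→(q0,X,left)
state=q0 head=1 tape=_X[X]XX   (q0,X)→(q0,X,left)
state=q0 head=0 tape=_[X]XXX   (q0,X)→(q0,X,left)
state=q0 head=-1 tape=[_]XXXX
No transition is defined for (q0, _); M halts in state q0.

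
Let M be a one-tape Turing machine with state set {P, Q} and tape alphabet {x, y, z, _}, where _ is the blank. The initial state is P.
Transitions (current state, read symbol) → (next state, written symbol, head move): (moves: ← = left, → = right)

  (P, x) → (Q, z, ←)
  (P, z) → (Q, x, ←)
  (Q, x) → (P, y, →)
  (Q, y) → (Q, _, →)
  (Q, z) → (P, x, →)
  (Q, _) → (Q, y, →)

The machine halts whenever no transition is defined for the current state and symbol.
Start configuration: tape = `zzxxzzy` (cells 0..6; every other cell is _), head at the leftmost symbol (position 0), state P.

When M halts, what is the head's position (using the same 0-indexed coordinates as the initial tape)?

state=P head=0 tape=_[z]zxxzzy   (P,z)→(Q,x,←)
state=Q head=-1 tape=[_]xzxxzzy   (Q,_)→(Q,y,→)
state=Q head=0 tape=y[x]zxxzzy   (Q,x)→(P,y,→)
state=P head=1 tape=yy[z]xxzzy   (P,z)→(Q,x,←)
state=Q head=0 tape=y[y]xxxzzy   (Q,y)→(Q,_,→)
state=Q head=1 tape=y_[x]xxzzy   (Q,x)→(P,y,→)
state=P head=2 tape=y_y[x]xzzy   (P,x)→(Q,z,←)
state=Q head=1 tape=y_[y]zxzzy   (Q,y)→(Q,_,→)
state=Q head=2 tape=y__[z]xzzy   (Q,z)→(P,x,→)
state=P head=3 tape=y__x[x]zzy   (P,x)→(Q,z,←)
state=Q head=2 tape=y__[x]zzzy   (Q,x)→(P,y,→)
state=P head=3 tape=y__y[z]zzy   (P,z)→(Q,x,←)
state=Q head=2 tape=y__[y]xzzy   (Q,y)→(Q,_,→)
state=Q head=3 tape=y___[x]zzy   (Q,x)→(P,y,→)
state=P head=4 tape=y___y[z]zy   (P,z)→(Q,x,←)
state=Q head=3 tape=y___[y]xzy   (Q,y)→(Q,_,→)
state=Q head=4 tape=y____[x]zy   (Q,x)→(P,y,→)
state=P head=5 tape=y____y[z]y   (P,z)→(Q,x,←)
state=Q head=4 tape=y____[y]xy   (Q,y)→(Q,_,→)
state=Q head=5 tape=y_____[x]y   (Q,x)→(P,y,→)
state=P head=6 tape=y_____y[y]
At halt the head is at cell 6.

6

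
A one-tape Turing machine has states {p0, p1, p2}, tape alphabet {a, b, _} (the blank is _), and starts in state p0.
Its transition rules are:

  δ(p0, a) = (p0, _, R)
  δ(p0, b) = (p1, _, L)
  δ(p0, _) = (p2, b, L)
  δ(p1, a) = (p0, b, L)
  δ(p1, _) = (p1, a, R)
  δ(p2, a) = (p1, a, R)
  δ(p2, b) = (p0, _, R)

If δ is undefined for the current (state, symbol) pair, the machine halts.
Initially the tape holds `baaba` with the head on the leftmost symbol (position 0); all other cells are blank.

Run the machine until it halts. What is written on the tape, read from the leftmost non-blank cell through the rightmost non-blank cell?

p0 | _[b]aaba   read b → write _, move L, go to p1
p1 | [_]_aaba   read _ → write a, move R, go to p1
p1 | a[_]aaba   read _ → write a, move R, go to p1
p1 | aa[a]aba   read a → write b, move L, go to p0
p0 | a[a]baba   read a → write _, move R, go to p0
p0 | a_[b]aba   read b → write _, move L, go to p1
p1 | a[_]_aba   read _ → write a, move R, go to p1
p1 | aa[_]aba   read _ → write a, move R, go to p1
p1 | aaa[a]ba   read a → write b, move L, go to p0
p0 | aa[a]bba   read a → write _, move R, go to p0
p0 | aa_[b]ba   read b → write _, move L, go to p1
p1 | aa[_]_ba   read _ → write a, move R, go to p1
p1 | aaa[_]ba   read _ → write a, move R, go to p1
p1 | aaaa[b]a
The non-blank tape span at halt is aaaaba.

aaaaba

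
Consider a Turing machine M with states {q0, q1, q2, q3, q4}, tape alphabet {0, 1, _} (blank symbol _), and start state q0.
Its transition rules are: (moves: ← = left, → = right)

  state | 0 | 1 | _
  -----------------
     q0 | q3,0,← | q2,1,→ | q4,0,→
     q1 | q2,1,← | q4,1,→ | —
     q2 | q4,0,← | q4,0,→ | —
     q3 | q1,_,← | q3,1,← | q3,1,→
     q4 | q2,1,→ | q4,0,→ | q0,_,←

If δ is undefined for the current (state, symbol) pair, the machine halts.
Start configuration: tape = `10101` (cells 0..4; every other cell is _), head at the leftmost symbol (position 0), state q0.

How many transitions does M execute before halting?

14

q0 | [1]0101_   read 1 → write 1, move →, go to q2
q2 | 1[0]101_   read 0 → write 0, move ←, go to q4
q4 | [1]0101_   read 1 → write 0, move →, go to q4
q4 | 0[0]101_   read 0 → write 1, move →, go to q2
q2 | 01[1]01_   read 1 → write 0, move →, go to q4
q4 | 010[0]1_   read 0 → write 1, move →, go to q2
q2 | 0101[1]_   read 1 → write 0, move →, go to q4
q4 | 01010[_]   read _ → write _, move ←, go to q0
q0 | 0101[0]_   read 0 → write 0, move ←, go to q3
q3 | 010[1]0_   read 1 → write 1, move ←, go to q3
q3 | 01[0]10_   read 0 → write _, move ←, go to q1
q1 | 0[1]_10_   read 1 → write 1, move →, go to q4
q4 | 01[_]10_   read _ → write _, move ←, go to q0
q0 | 0[1]_10_   read 1 → write 1, move →, go to q2
q2 | 01[_]10_
M halts after 14 transitions.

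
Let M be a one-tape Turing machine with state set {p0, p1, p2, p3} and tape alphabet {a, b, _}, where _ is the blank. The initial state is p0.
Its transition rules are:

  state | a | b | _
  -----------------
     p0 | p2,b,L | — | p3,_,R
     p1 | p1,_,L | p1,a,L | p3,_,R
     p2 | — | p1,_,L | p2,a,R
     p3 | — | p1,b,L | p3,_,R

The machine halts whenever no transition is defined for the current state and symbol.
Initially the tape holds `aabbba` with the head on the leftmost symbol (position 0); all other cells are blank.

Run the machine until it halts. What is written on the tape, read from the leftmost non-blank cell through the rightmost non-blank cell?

p0 | __[a]abbba   read a → write b, move L, go to p2
p2 | _[_]babbba   read _ → write a, move R, go to p2
p2 | _a[b]abbba   read b → write _, move L, go to p1
p1 | _[a]_abbba   read a → write _, move L, go to p1
p1 | [_]__abbba   read _ → write _, move R, go to p3
p3 | _[_]_abbba   read _ → write _, move R, go to p3
p3 | __[_]abbba   read _ → write _, move R, go to p3
p3 | ___[a]bbba
The non-blank tape span at halt is abbba.

abbba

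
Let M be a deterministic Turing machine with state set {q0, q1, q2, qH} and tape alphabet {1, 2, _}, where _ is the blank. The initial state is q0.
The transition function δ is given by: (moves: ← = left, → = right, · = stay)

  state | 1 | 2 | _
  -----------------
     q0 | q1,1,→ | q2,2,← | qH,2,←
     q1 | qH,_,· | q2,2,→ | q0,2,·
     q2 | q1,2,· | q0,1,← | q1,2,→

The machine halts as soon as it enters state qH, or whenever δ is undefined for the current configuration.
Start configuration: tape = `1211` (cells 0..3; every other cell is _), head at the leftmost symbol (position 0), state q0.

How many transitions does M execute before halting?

29

q0 | ___[1]211__   read 1 → write 1, move →, go to q1
q1 | ___1[2]11__   read 2 → write 2, move →, go to q2
q2 | ___12[1]1__   read 1 → write 2, move ·, go to q1
q1 | ___12[2]1__   read 2 → write 2, move →, go to q2
q2 | ___122[1]__   read 1 → write 2, move ·, go to q1
q1 | ___122[2]__   read 2 → write 2, move →, go to q2
q2 | ___1222[_]_   read _ → write 2, move →, go to q1
q1 | ___12222[_]   read _ → write 2, move ·, go to q0
q0 | ___12222[2]   read 2 → write 2, move ←, go to q2
q2 | ___1222[2]2   read 2 → write 1, move ←, go to q0
q0 | ___122[2]12   read 2 → write 2, move ←, go to q2
q2 | ___12[2]212   read 2 → write 1, move ←, go to q0
q0 | ___1[2]1212   read 2 → write 2, move ←, go to q2
q2 | ___[1]21212   read 1 → write 2, move ·, go to q1
q1 | ___[2]21212   read 2 → write 2, move →, go to q2
q2 | ___2[2]1212   read 2 → write 1, move ←, go to q0
q0 | ___[2]11212   read 2 → write 2, move ←, go to q2
q2 | __[_]211212   read _ → write 2, move →, go to q1
q1 | __2[2]11212   read 2 → write 2, move →, go to q2
q2 | __22[1]1212   read 1 → write 2, move ·, go to q1
q1 | __22[2]1212   read 2 → write 2, move →, go to q2
q2 | __222[1]212   read 1 → write 2, move ·, go to q1
q1 | __222[2]212   read 2 → write 2, move →, go to q2
q2 | __2222[2]12   read 2 → write 1, move ←, go to q0
q0 | __222[2]112   read 2 → write 2, move ←, go to q2
q2 | __22[2]2112   read 2 → write 1, move ←, go to q0
q0 | __2[2]12112   read 2 → write 2, move ←, go to q2
q2 | __[2]212112   read 2 → write 1, move ←, go to q0
q0 | _[_]1212112   read _ → write 2, move ←, go to qH
qH | [_]21212112
M halts after 29 transitions.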